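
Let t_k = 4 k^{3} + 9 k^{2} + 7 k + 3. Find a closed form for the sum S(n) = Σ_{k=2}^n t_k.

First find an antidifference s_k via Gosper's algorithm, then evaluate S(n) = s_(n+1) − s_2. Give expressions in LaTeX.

Compute t_(k+1)/t_k: get (4*k**3 + 21*k**2 + 37*k + 23)/(4*k**3 + 9*k**2 + 7*k + 3).
A = 1, B = 1, C = k**3 + 9*k**2/4 + 7*k/4 + 3/4.
Set up (1)·f(k+1) − (1)·f(k) − (k**3 + 9*k**2/4 + 7*k/4 + 3/4) = 0.
Bound: deg f ≤ 4.
A polynomial solution: f(k) = k*(k**3 + k**2 + 1)/4.
Certificate R = B(k−1)f/C = k*(k**3 + k**2 + 1)/(4*k**3 + 9*k**2 + 7*k + 3) gives s_k = k**4 + k**3 + k.
Check: Δs_k = 4*k**3 + 9*k**2 + 7*k + 3. ✓
s_(n+1) = n**4 + 5*n**3 + 9*n**2 + 8*n + 3 and s_(2) = 26, so S(n) = n**4 + 5*n**3 + 9*n**2 + 8*n - 23.

S(n) = n^{4} + 5 n^{3} + 9 n^{2} + 8 n - 23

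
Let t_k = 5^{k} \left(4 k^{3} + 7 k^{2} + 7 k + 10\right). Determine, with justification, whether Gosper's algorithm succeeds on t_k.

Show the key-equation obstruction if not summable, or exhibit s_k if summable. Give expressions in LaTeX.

The ratio is 5*(4*k**3 + 19*k**2 + 33*k + 28)/(4*k**3 + 7*k**2 + 7*k + 10).
Take A(k)=5, B(k)=1, C(k)=k**3 + 7*k**2/4 + 7*k/4 + 5/2.
Need (5)·f(k+1) − (1)·f(k) = k**3 + 7*k**2/4 + 7*k/4 + 5/2.
From deg A=0, deg B=0, deg C=3: d=3.
Match coefficients ⇒ f(k) = k*(k**2 - 2*k + 3)/4.
Certificate R = B(k−1)f/C = k*(k**2 - 2*k + 3)/(4*k**3 + 7*k**2 + 7*k + 10) gives s_k = 5**k*k*(k**2 - 2*k + 3).
s_(k+1) − s_k = 5**k*(4*k**3 + 7*k**2 + 7*k + 10) = t_k.

Yes. s_k = 5^{k} k \left(k^{2} - 2 k + 3\right).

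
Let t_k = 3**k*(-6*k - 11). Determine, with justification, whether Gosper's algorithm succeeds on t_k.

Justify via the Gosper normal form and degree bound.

Yes. s_k = 3**k*(-3*k - 1).

Step 1: r(k) = 3*(6*k + 17)/(6*k + 11).
Take A(k)=3, B(k)=1, C(k)=k + 11/6.
f must satisfy (3)·f(k+1) − (1)·f(k) = k + 11/6.
deg f ≤ 1 (via 0,0,1).
Solving with deg f ≤ 1: f(k) = (3*k + 1)/6.
So s_k = (B(k−1)f/C)·t_k = ((3*k + 1)/(6*k + 11))·t_k = 3**k*(-3*k - 1).
Verify: 3**k*(-6*k - 11) matches t_k.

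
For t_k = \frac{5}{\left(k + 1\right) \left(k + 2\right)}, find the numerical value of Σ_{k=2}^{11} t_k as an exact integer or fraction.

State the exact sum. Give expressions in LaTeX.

Compute t_(k+1)/t_k: get (k + 1)/(k + 3).
Take A(k)=k + 1, B(k)=k + 3, C(k)=1.
Need (k + 1)·f(k+1) − (k + 2)·f(k) = 1.
From deg A=1, deg B=1, deg C=0: d=1.
Coefficient equations give f(k) = k.
Then R = B(k−1)f/C = k*(k + 2), so s_k = R(k)·t_k = 5*k/(k + 1).
Check: Δs_k = 5/(k**2 + 3*k + 2). ✓
Sum = s_(12) − s_(2); s_(12) = 60/13, s_(2) = 10/3 ⇒ 50/39.

Σ = 50/39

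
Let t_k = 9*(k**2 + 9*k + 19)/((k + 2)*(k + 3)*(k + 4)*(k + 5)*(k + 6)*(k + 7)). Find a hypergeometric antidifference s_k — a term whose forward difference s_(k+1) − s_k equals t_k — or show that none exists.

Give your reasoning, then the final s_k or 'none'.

r(k) = (k + 2)*(9*k + (k + 1)**2 + 28)/((k + 8)*(k**2 + 9*k + 19)) after simplifying.
Take A(k)=k + 2, B(k)=k + 8, C(k)=k**2 + 9*k + 19.
Solve (k + 2)·f(k+1) − (k + 7)·f(k) = k**2 + 9*k + 19.
deg f ≤ 5 (via 1,1,2).
Coefficient equations give f(k) = k*(k + 3)*(k + 5)*(k**2 + 12*k + 44)/144.
Then R = B(k−1)f/C = k*(k + 3)*(k + 5)*(k + 7)*(k**2 + 12*k + 44)/(144*(k**2 + 9*k + 19)), so s_k = R(k)·t_k = k*(k**2 + 12*k + 44)/(16*(k**3 + 12*k**2 + 44*k + 48)).
s_(k+1) − s_k = 9*(k**2 + 9*k + 19)/(k**6 + 27*k**5 + 295*k**4 + 1665*k**3 + 5104*k**2 + 8028*k + 5040) = t_k.

s_k = k*(k**2 + 12*k + 44)/(16*(k**3 + 12*k**2 + 44*k + 48))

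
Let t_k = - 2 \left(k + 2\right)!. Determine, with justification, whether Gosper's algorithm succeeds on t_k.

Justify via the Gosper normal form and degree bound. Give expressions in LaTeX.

No; the degree bound rules out any f.

r(k) = k + 3 after simplifying.
So A=k + 3 and B=1, with C=1.
f must satisfy (k + 3)·f(k+1) − (1)·f(k) = 1.
d = -1 from the (1,0,0) case.
d = -1 < 0 ⇒ no nonzero polynomial f; not summable.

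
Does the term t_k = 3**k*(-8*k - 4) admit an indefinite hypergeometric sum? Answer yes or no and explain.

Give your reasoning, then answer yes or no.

Yes. s_k = 4*3**k*(1 - k).

The ratio is 3*(2*k + 3)/(2*k + 1).
A = 3, B = 1, C = k + 1/2.
Key eq: (3)·f(k+1) = (1)·f(k) + (k + 1/2).
d = 1 from the (0,0,1) case.
Coefficient equations give f(k) = (k - 1)/2.
So s_k = (B(k−1)f/C)·t_k = ((k - 1)/(2*k + 1))·t_k = 4*3**k*(1 - k).
s_(k+1) − s_k = 3**k*(-8*k - 4) = t_k.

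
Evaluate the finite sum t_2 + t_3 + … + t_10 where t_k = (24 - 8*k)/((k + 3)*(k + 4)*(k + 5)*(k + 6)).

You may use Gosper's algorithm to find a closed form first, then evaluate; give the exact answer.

Σ = -1/140

Compute t_(k+1)/t_k: get (k - 2)*(k + 3)/((k - 3)*(k + 7)).
Factor: A=k + 3; B=k + 7; C=k - 3.
f must satisfy (k + 3)·f(k+1) − (k + 6)·f(k) = k - 3.
deg f ≤ 3 (via 1,1,1).
Solve for f: f(k) = -k*(k**2 + 12*k + 107)/120 (degree 3 ≤ 3).
Certificate R = B(k−1)f/C = -k*(k + 6)*(k**2 + 12*k + 107)/(120*(k - 3)) gives s_k = k*(k**2 + 12*k + 107)/(15*(k + 3)*(k + 4)*(k + 5)).
Δs = 8*(3 - k)/(k**4 + 18*k**3 + 119*k**2 + 342*k + 360), as required.
Σ_(k=2)^(10) t_k = s_(11) − s_(2) = 11/140 − (3/35) = -1/140.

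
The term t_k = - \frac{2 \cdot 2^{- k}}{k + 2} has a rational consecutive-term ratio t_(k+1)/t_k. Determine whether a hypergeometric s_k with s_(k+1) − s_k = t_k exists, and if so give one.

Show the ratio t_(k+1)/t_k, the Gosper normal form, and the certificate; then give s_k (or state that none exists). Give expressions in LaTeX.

none — t_k is not Gosper-summable

t_(k+1)/t_k = (k + 2)/(2*(k + 3)).
A = k/2 + 1, B = k + 3, C = 1.
Need (k/2 + 1)·f(k+1) − (k + 2)·f(k) = 1.
Bound: deg f ≤ -1.
Negative degree bound (-1): no f exists, t_k not Gosper-summable.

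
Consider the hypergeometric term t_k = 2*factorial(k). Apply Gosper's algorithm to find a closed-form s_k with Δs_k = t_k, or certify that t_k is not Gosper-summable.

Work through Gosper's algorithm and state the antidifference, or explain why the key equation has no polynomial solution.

r(k) = k + 1 after simplifying.
Take A(k)=k + 1, B(k)=1, C(k)=1.
Solve (k + 1)·f(k+1) − (1)·f(k) = 1.
d = -1 from the (1,0,0) case.
d = -1 < 0 ⇒ no nonzero polynomial f; not summable.

no hypergeometric antidifference exists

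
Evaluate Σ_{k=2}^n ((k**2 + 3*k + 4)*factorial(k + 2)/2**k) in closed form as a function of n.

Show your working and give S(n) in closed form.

The ratio is (k + 3)*(3*k + (k + 1)**2 + 7)/(2*(k**2 + 3*k + 4)).
So A=k/2 + 3/2 and B=1, with C=k**2 + 3*k + 4.
Solve (k/2 + 3/2)·f(k+1) − (1)·f(k) = k**2 + 3*k + 4.
Bound: deg f ≤ 1.
Match coefficients ⇒ f(k) = 2*(k + 1).
Get s_k = R·t_k = 2**(1 - k)*(k + 1)*factorial(k + 2) with R(k) = B(k−1)f(k)/C(k) = 2*(k + 1)/(k**2 + 3*k + 4).
Verify: (k**2 + 3*k + 4)*factorial(k + 2)/2**k matches t_k.
Σ_(k=2)^n t_k = s_(n+1) − s_(2) = ((n + 2)*factorial(n + 3)/2**n) − (36), i.e. -36 + n*factorial(n + 3)/2**n + 2*factorial(n + 3)/2**n.

S(n) = -36 + n*factorial(n + 3)/2**n + 2*factorial(n + 3)/2**n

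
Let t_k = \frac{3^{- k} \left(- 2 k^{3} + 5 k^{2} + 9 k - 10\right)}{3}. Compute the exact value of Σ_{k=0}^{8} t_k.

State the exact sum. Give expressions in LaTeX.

Σ = -19478/6561

The ratio is (2*k**3 + k**2 - 13*k - 2)/(3*(2*k**3 - 5*k**2 - 9*k + 10)).
A = 1/3, B = 1, C = k**3 - 5*k**2/2 - 9*k/2 + 5.
Solve (1/3)·f(k+1) − (1)·f(k) = k**3 - 5*k**2/2 - 9*k/2 + 5.
deg f ≤ 3 (via 0,0,3).
Coefficient equations give f(k) = -3*(k**3 - k**2 - 4*k + 3)/2.
Then R = B(k−1)f/C = -3*(k**3 - k**2 - 4*k + 3)/(2*k**3 - 5*k**2 - 9*k + 10), so s_k = R(k)·t_k = (k**3 - k**2 - 4*k + 3)/3**k.
Δs = (-2*k**3 + 5*k**2 + 9*k - 10)/(3*3**k), as required.
Telescoping: Σ = s_(9) − s_(0) = 205/6561 − (3) = -19478/6561.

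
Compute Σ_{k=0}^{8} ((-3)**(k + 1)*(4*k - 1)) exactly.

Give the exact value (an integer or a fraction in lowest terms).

Compute t_(k+1)/t_k: get 3*(-4*k - 3)/(4*k - 1).
Gosper form: A/B · C(k+1)/C(k) with A=-3, B=1, C=k - 1/4.
Need (-3)·f(k+1) − (1)·f(k) = k - 1/4.
Bound: deg f ≤ 1.
Match coefficients ⇒ f(k) = -(k - 1)/4.
Certificate R = B(k−1)f/C = -(k - 1)/(4*k - 1) gives s_k = (-3)**(k + 1)*(1 - k).
s_(k+1) − s_k = (-3)**(k + 1)*(4*k - 1) = t_k.
Σ_(k=0)^(8) t_k = s_(9) − s_(0) = -472392 − (-3) = -472389.

Σ = -472389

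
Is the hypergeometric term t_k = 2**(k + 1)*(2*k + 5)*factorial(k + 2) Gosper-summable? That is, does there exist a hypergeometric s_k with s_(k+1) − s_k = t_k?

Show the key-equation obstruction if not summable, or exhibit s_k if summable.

Yes. s_k = 2**(k + 1)*factorial(k + 2).

The ratio is 2*(k + 3)*(2*k + 7)/(2*k + 5).
Take A(k)=2*k + 6, B(k)=1, C(k)=k + 5/2.
Set up (2*k + 6)·f(k+1) − (1)·f(k) − (k + 5/2) = 0.
deg f ≤ 0 (via 1,0,1).
Solve for f: f(k) = 1/2 (degree 0 ≤ 0).
Then R = B(k−1)f/C = 1/(2*k + 5), so s_k = R(k)·t_k = 2**(k + 1)*factorial(k + 2).
Check: Δs_k = 2**(k + 1)*(2*k + 5)*factorial(k + 2). ✓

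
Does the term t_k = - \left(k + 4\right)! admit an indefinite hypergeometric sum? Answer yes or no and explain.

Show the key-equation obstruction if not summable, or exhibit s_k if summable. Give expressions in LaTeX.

No. Not Gosper-summable.

t_(k+1)/t_k = k + 5.
So A=k + 5 and B=1, with C=1.
Need (k + 5)·f(k+1) − (1)·f(k) = 1.
Bound: deg f ≤ -1.
d = -1 < 0 ⇒ no nonzero polynomial f; not summable.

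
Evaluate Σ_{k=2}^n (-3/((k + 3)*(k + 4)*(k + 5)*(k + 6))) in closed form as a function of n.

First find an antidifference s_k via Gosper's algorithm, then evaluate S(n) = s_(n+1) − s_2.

S(n) = (-n**3 - 15*n**2 - 74*n + 90)/(210*(n**3 + 15*n**2 + 74*n + 120))

Ratio r(k) = (k + 3)/(k + 7).
So A=k + 3 and B=k + 7, with C=1.
Solve (k + 3)·f(k+1) − (k + 6)·f(k) = 1.
From deg A=1, deg B=1, deg C=0: d=3.
Match coefficients ⇒ f(k) = k*(k**2 + 12*k + 47)/180.
R(k) = B(k−1)·f(k)/C(k) = k*(k + 6)*(k**2 + 12*k + 47)/180; s_k = R·t_k = k*(-k**2 - 12*k - 47)/(60*(k + 3)*(k + 4)*(k + 5)).
Verify: -3/(k**4 + 18*k**3 + 119*k**2 + 342*k + 360) matches t_k.
Σ_(k=2)^n t_k = s_(n+1) − s_(2) = ((-n**3 - 15*n**2 - 74*n - 60)/(60*(n**3 + 15*n**2 + 74*n + 120))) − (-1/84), i.e. (-n**3 - 15*n**2 - 74*n + 90)/(210*(n**3 + 15*n**2 + 74*n + 120)).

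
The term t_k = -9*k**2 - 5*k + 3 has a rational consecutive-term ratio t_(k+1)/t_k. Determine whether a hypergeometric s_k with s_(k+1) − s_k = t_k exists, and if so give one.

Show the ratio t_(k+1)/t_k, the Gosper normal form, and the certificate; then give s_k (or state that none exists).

s_k = k*(-3*k**2 + 2*k + 4)

r(k) = (9*k**2 + 23*k + 11)/(9*k**2 + 5*k - 3) after simplifying.
Factor: A=1; B=1; C=k**2 + 5*k/9 - 1/3.
Key eq: (1)·f(k+1) = (1)·f(k) + (k**2 + 5*k/9 - 1/3).
Bound: deg f ≤ 3.
A polynomial solution: f(k) = k*(3*k**2 - 2*k - 4)/9.
Then R = B(k−1)f/C = k*(3*k**2 - 2*k - 4)/(9*k**2 + 5*k - 3), so s_k = R(k)·t_k = k*(-3*k**2 + 2*k + 4).
Δs = -9*k**2 - 5*k + 3, as required.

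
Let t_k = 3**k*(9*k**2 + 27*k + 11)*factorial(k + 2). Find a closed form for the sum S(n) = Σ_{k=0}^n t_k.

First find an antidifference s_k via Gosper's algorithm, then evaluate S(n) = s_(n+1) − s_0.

S(n) = 9*3**n*n*factorial(n + 3) + 3*3**n*factorial(n + 3) + 4

r(k) = 3*(9*k**3 + 72*k**2 + 182*k + 141)/(9*k**2 + 27*k + 11) after simplifying.
Gosper form: A/B · C(k+1)/C(k) with A=3*k + 9, B=1, C=k**2 + 3*k + 11/9.
Set up (3*k + 9)·f(k+1) − (1)·f(k) − (k**2 + 3*k + 11/9) = 0.
deg f ≤ 1 (via 1,0,2).
Solving with deg f ≤ 1: f(k) = (3*k - 2)/9.
R(k) = B(k−1)·f(k)/C(k) = (3*k - 2)/(9*k**2 + 27*k + 11); s_k = R·t_k = 3**k*(3*k - 2)*factorial(k + 2).
Check: Δs_k = 3**k*(9*k**2 + 27*k + 11)*factorial(k + 2). ✓
s_(n+1) = 3**(n + 1)*(3*n + 1)*factorial(n + 3) and s_(0) = -4, so S(n) = 9*3**n*n*factorial(n + 3) + 3*3**n*factorial(n + 3) + 4.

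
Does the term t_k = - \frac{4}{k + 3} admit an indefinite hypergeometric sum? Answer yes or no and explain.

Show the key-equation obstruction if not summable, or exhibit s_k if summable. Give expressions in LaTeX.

No — key equation has no polynomial f.

The ratio is (k + 3)/(k + 4).
Take A(k)=k + 3, B(k)=k + 4, C(k)=1.
f must satisfy (k + 3)·f(k+1) − (k + 3)·f(k) = 1.
deg f ≤ 0 (via 1,1,0).
Generic f = c0 gives residual -1; -1 = 0 cannot hold, so t_k is not Gosper-summable.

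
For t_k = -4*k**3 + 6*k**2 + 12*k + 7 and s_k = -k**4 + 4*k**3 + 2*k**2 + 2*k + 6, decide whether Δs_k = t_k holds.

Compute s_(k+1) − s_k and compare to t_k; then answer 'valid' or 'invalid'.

s_(k+1) = -k**4 + 8*k**2 + 14*k + 13
s_(k+1) − s_k = -4*k**3 + 6*k**2 + 12*k + 7
(s_(k+1) − s_k) − t_k = 0

valid; difference matches t_k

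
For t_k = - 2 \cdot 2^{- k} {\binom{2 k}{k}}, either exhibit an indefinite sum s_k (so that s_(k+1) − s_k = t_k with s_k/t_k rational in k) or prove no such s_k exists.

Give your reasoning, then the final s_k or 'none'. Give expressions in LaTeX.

not Gosper-summable; s_k does not exist

Ratio r(k) = (2*k + 1)/(k + 1).
Factor: A=2*k + 1; B=k + 1; C=1.
Key eq: (2*k + 1)·f(k+1) = (k)·f(k) + (1).
d = -1 from the (1,1,0) case.
Negative degree bound (-1): no f exists, t_k not Gosper-summable.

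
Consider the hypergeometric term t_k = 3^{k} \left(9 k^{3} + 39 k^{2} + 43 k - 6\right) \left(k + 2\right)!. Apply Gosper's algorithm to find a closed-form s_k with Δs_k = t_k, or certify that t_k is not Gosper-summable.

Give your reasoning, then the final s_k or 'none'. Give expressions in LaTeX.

s_k = 3^{k} \left(3 k^{2} - k - 3\right) \left(k + 2\right)!

t_(k+1)/t_k = 3*(9*k**4 + 93*k**3 + 346*k**2 + 529*k + 255)/(9*k**3 + 39*k**2 + 43*k - 6).
Gosper form: A/B · C(k+1)/C(k) with A=3*k + 9, B=1, C=k**3 + 13*k**2/3 + 43*k/9 - 2/3.
f must satisfy (3*k + 9)·f(k+1) − (1)·f(k) = k**3 + 13*k**2/3 + 43*k/9 - 2/3.
Degrees (1,0,3) ⇒ d ≤ 2.
A polynomial solution: f(k) = (3*k**2 - k - 3)/9.
Then R = B(k−1)f/C = (3*k**2 - k - 3)/(9*k**3 + 39*k**2 + 43*k - 6), so s_k = R(k)·t_k = 3**k*(3*k**2 - k - 3)*factorial(k + 2).
s_(k+1) − s_k = 3**k*(9*k**3 + 39*k**2 + 43*k - 6)*factorial(k + 2) = t_k.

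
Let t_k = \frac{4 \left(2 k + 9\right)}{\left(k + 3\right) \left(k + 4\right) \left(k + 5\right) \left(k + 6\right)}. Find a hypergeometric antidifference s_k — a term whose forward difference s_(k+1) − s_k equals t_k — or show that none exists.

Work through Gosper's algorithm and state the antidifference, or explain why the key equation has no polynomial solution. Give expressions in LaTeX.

s_k = \frac{4 k \left(k + 8\right)}{15 \left(k^{2} + 8 k + 15\right)}

r(k) = (k + 3)*(2*k + 11)/((k + 7)*(2*k + 9)) after simplifying.
A = k + 3, B = k + 7, C = k + 9/2.
Solve (k + 3)·f(k+1) − (k + 6)·f(k) = k + 9/2.
From deg A=1, deg B=1, deg C=1: d=3.
Solve for f: f(k) = k*(k + 4)*(k + 8)/30 (degree 3 ≤ 3).
Get s_k = R·t_k = 4*k*(k + 8)/(15*(k**2 + 8*k + 15)) with R(k) = B(k−1)f(k)/C(k) = k*(k + 4)*(k + 6)*(k + 8)/(15*(2*k + 9)).
Verify: 4*(2*k + 9)/(k**4 + 18*k**3 + 119*k**2 + 342*k + 360) matches t_k.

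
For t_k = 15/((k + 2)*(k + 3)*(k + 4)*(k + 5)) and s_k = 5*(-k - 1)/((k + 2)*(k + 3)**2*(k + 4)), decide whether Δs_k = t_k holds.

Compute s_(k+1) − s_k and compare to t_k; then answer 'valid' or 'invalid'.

Invalid: residual 20*(-2*k - 7)/(k**6 + 21*k**5 + 181*k**4 + 819*k**3 + 2050*k**2 + 2688*k + 1440) ≠ 0.

s_(k+1) = 5*(-k - 2)/((k + 3)*(k + 4)**2*(k + 5))
s_(k+1) − s_k = 5*(3*k**2 + 13*k + 8)/(k**6 + 21*k**5 + 181*k**4 + 819*k**3 + 2050*k**2 + 2688*k + 1440)
(s_(k+1) − s_k) − t_k = 20*(-2*k - 7)/(k**6 + 21*k**5 + 181*k**4 + 819*k**3 + 2050*k**2 + 2688*k + 1440)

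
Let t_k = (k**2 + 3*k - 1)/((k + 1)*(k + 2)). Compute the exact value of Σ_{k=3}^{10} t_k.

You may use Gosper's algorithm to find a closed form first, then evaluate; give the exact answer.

The ratio is (k + 1)*(3*k + (k + 1)**2 + 2)/((k + 3)*(k**2 + 3*k - 1)).
So A=k + 1 and B=k + 3, with C=k**2 + 3*k - 1.
Solve (k + 1)·f(k+1) − (k + 2)·f(k) = k**2 + 3*k - 1.
d = 2 from the (1,1,2) case.
A polynomial solution: f(k) = k*(k - 2).
Certificate R = B(k−1)f/C = k*(k - 2)*(k + 2)/(k**2 + 3*k - 1) gives s_k = k*(k - 2)/(k + 1).
Verify: (k**2 + 3*k - 1)/(k**2 + 3*k + 2) matches t_k.
Σ_(k=3)^(10) t_k = s_(11) − s_(3) = 33/4 − (3/4) = 15/2.

Σ = 15/2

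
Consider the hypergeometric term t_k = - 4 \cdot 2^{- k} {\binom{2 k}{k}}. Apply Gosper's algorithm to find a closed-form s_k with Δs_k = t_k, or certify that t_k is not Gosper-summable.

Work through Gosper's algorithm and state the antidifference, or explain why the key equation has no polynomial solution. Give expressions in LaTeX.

t_(k+1)/t_k = (2*k + 1)/(k + 1).
Normal form (A,B,C) = (2*k + 1, k + 1, 1).
Set up (2*k + 1)·f(k+1) − (k)·f(k) − (1) = 0.
d = -1 from the (1,1,0) case.
deg f ≤ -1 is impossible — no certificate.

not Gosper-summable; s_k does not exist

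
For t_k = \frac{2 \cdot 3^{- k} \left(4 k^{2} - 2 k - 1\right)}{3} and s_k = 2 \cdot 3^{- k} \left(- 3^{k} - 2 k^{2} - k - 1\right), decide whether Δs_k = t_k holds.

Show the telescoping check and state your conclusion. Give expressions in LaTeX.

s_(k+1) = 2*(-3*3**k - 2*k**2 - 5*k - 4)/(3*3**k)
s_(k+1) − s_k = 2*(4*k**2 - 2*k - 1)/(3*3**k)
(s_(k+1) − s_k) − t_k = 0

Valid — Δs_k = t_k.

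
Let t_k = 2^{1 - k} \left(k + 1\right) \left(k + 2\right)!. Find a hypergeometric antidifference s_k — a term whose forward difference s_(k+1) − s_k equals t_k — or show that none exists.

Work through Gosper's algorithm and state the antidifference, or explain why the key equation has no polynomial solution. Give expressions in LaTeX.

Compute t_(k+1)/t_k: get (k + 2)*(k + 3)/(2*(k + 1)).
Take A(k)=k/2 + 3/2, B(k)=1, C(k)=k + 1.
Key eq: (k/2 + 3/2)·f(k+1) = (1)·f(k) + (k + 1).
deg f ≤ 0 (via 1,0,1).
Coefficient equations give f(k) = 2.
Certificate R = B(k−1)f/C = 2/(k + 1) gives s_k = 2**(2 - k)*factorial(k + 2).
Δs = 2**(1 - k)*(k + 1)*factorial(k + 2), as required.

s_k = 2^{2 - k} \left(k + 2\right)!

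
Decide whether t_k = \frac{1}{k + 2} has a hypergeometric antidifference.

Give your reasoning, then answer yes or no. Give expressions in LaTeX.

No — t_k has no hypergeometric antidifference.

Step 1: r(k) = (k + 2)/(k + 3).
Normal form (A,B,C) = (k + 2, k + 3, 1).
Solve (k + 2)·f(k+1) − (k + 2)·f(k) = 1.
Degrees (1,1,0) ⇒ d ≤ 0.
f = c0 ⇒ A·f(k+1) − B(k−1)·f(k) − C = -1. The system {-1 = 0} is inconsistent; no antidifference.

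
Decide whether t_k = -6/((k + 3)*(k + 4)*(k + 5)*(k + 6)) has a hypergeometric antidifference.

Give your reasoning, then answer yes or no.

Yes. s_k = k*(-k**2 - 12*k - 47)/(30*(k + 3)*(k + 4)*(k + 5)).

Step 1: r(k) = (k + 3)/(k + 7).
Take A(k)=k + 3, B(k)=k + 7, C(k)=1.
Need (k + 3)·f(k+1) − (k + 6)·f(k) = 1.
Degrees (1,1,0) ⇒ d ≤ 3.
A polynomial solution: f(k) = k*(k**2 + 12*k + 47)/180.
Certificate R = B(k−1)f/C = k*(k + 6)*(k**2 + 12*k + 47)/180 gives s_k = k*(-k**2 - 12*k - 47)/(30*(k + 3)*(k + 4)*(k + 5)).
Check: Δs_k = -6/(k**4 + 18*k**3 + 119*k**2 + 342*k + 360). ✓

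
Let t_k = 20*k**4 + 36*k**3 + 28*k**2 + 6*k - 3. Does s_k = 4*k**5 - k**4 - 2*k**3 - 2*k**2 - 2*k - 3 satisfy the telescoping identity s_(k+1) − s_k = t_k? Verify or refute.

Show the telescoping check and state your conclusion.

Valid: the claim telescopes to t_k.

s_(k+1) = 4*k**5 + 19*k**4 + 34*k**3 + 26*k**2 + 4*k - 6
s_(k+1) − s_k = 20*k**4 + 36*k**3 + 28*k**2 + 6*k - 3
(s_(k+1) − s_k) − t_k = 0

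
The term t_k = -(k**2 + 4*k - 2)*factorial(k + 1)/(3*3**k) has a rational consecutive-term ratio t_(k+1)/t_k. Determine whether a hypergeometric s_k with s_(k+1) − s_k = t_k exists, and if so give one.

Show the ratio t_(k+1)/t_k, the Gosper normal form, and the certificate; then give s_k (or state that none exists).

The ratio is (k + 2)*(4*k + (k + 1)**2 + 2)/(3*(k**2 + 4*k - 2)).
Take A(k)=k/3 + 2/3, B(k)=1, C(k)=k**2 + 4*k - 2.
Solve (k/3 + 2/3)·f(k+1) − (1)·f(k) = k**2 + 4*k - 2.
Bound: deg f ≤ 1.
Match coefficients ⇒ f(k) = 3*(k + 4).
So s_k = (B(k−1)f/C)·t_k = (3*(k + 4)/(k**2 + 4*k - 2))·t_k = -(k + 4)*factorial(k + 1)/3**k.
Verify: -(k**2 + 4*k - 2)*factorial(k + 1)/(3*3**k) matches t_k.

s_k = -(k + 4)*factorial(k + 1)/3**k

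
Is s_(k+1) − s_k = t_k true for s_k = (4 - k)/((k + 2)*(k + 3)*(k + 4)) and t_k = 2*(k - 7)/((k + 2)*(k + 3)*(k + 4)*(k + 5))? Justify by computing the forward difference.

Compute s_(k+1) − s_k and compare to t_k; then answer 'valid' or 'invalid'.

s_(k+1) = (3 - k)/((k + 3)*(k + 4)*(k + 5))
s_(k+1) − s_k = 2*(k - 7)/(k**4 + 14*k**3 + 71*k**2 + 154*k + 120)
(s_(k+1) − s_k) − t_k = 0

valid; difference matches t_k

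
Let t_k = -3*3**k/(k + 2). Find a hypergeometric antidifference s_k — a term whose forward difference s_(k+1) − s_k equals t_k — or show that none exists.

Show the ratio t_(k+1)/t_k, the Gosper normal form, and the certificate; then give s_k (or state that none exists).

The ratio is 3*(k + 2)/(k + 3).
So A=3*k + 6 and B=k + 3, with C=1.
Key eq: (3*k + 6)·f(k+1) = (k + 2)·f(k) + (1).
Bound: deg f ≤ -1.
d = -1 < 0 ⇒ no nonzero polynomial f; not summable.

none — t_k is not Gosper-summable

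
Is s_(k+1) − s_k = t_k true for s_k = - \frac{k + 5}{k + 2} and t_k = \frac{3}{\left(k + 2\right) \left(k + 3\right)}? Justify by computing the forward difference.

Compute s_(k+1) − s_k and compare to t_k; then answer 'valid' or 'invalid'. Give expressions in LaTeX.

valid (s_(k+1) − s_k reduces to t_k)

s_(k+1) = (-k - 6)/(k + 3)
s_(k+1) − s_k = 3/(k**2 + 5*k + 6)
(s_(k+1) − s_k) − t_k = 0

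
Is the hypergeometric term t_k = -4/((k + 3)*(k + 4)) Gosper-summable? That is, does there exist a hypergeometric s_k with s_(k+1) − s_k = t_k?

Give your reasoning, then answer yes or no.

Ratio r(k) = (k + 3)/(k + 5).
So A=k + 3 and B=k + 5, with C=1.
Key eq: (k + 3)·f(k+1) = (k + 4)·f(k) + (1).
d = 1 from the (1,1,0) case.
Solve for f: f(k) = k/3 (degree 1 ≤ 1).
Get s_k = R·t_k = -4*k/(3*k + 9) with R(k) = B(k−1)f(k)/C(k) = k*(k + 4)/3.
s_(k+1) − s_k = -4/(k**2 + 7*k + 12) = t_k.

Yes. s_k = -4*k/(3*k + 9).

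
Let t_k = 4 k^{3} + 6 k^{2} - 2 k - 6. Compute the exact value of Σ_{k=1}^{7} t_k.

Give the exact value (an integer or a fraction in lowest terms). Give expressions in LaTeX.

Σ = 3878

Ratio r(k) = (2*k**3 + 9*k**2 + 11*k + 1)/(2*k**3 + 3*k**2 - k - 3).
Normal form (A,B,C) = (1, 1, k**3 + 3*k**2/2 - k/2 - 3/2).
Set up (1)·f(k+1) − (1)·f(k) − (k**3 + 3*k**2/2 - k/2 - 3/2) = 0.
deg f ≤ 4 (via 0,0,3).
Solve for f: f(k) = k*(k**3 - 3*k - 4)/4 (degree 4 ≤ 4).
R(k) = B(k−1)·f(k)/C(k) = k*(k**3 - 3*k - 4)/(2*(2*k**3 + 3*k**2 - k - 3)); s_k = R·t_k = k*(k**3 - 3*k - 4).
Verify: 4*k**3 + 6*k**2 - 2*k - 6 matches t_k.
Evaluate s at k=8 and k=1: 3872 and -6; difference 3878.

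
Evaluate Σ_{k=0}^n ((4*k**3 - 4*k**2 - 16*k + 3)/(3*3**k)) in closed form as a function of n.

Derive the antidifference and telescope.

Step 1: r(k) = (4*k**3 + 8*k**2 - 12*k - 13)/(3*(4*k**3 - 4*k**2 - 16*k + 3)).
Take A(k)=1/3, B(k)=1, C(k)=k**3 - k**2 - 4*k + 3/4.
Key eq: (1/3)·f(k+1) = (1)·f(k) + (k**3 - k**2 - 4*k + 3/4).
Degrees (0,0,3) ⇒ d ≤ 3.
Solving with deg f ≤ 3: f(k) = -3*(k - 1)*(2*k**2 + 3*k - 1)/4.
R(k) = B(k−1)·f(k)/C(k) = -3*(k - 1)*(2*k**2 + 3*k - 1)/(4*k**3 - 4*k**2 - 16*k + 3); s_k = R·t_k = (-2*k**3 - k**2 + 4*k - 1)/3**k.
Δs = (4*k**3 - 4*k**2 - 16*k + 3)/(3*3**k), as required.
Σ_(k=0)^n t_k = s_(n+1) − s_(0) = (3**(-n - 1)*n*(-2*n**2 - 7*n - 4)) − (-1), i.e. 3**(-n - 1)*(3**(n + 1) - 2*n**3 - 7*n**2 - 4*n).

S(n) = 3**(-n - 1)*(3**(n + 1) - 2*n**3 - 7*n**2 - 4*n)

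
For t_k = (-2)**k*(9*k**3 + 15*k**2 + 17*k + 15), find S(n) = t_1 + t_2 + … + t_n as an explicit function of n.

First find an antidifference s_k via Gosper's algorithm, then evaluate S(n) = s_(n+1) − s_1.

Ratio r(k) = 2*(-9*k**3 - 42*k**2 - 74*k - 56)/(9*k**3 + 15*k**2 + 17*k + 15).
Factor: A=-2; B=1; C=k**3 + 5*k**2/3 + 17*k/9 + 5/3.
f must satisfy (-2)·f(k+1) − (1)·f(k) = k**3 + 5*k**2/3 + 17*k/9 + 5/3.
Degrees (0,0,3) ⇒ d ≤ 3.
Solving with deg f ≤ 3: f(k) = -(3*k**3 - k**2 + k + 3)/9.
R(k) = B(k−1)·f(k)/C(k) = -(3*k**3 - k**2 + k + 3)/(9*k**3 + 15*k**2 + 17*k + 15); s_k = R·t_k = (-2)**k*(-3*k**3 + k**2 - k - 3).
Check: Δs_k = (-2)**k*(9*k**3 + 15*k**2 + 17*k + 15). ✓
Telescope: S(n) = s_(n+1) − s_(1) = 2*(-2)**n*(3*n**3 + 8*n**2 + 8*n + 6) − (12) = 6*(-2)**n*n**3 + 16*(-2)**n*n**2 + 16*(-2)**n*n + 12*(-2)**n - 12.

S(n) = 6*(-2)**n*n**3 + 16*(-2)**n*n**2 + 16*(-2)**n*n + 12*(-2)**n - 12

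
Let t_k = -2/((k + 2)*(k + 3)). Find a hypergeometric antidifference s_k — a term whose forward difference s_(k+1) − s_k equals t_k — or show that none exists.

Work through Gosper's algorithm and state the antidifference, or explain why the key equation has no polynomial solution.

Step 1: r(k) = (k + 2)/(k + 4).
Normal form (A,B,C) = (k + 2, k + 4, 1).
f must satisfy (k + 2)·f(k+1) − (k + 3)·f(k) = 1.
deg f ≤ 1 (via 1,1,0).
Match coefficients ⇒ f(k) = k/2.
So s_k = (B(k−1)f/C)·t_k = (k*(k + 3)/2)·t_k = -k/(k + 2).
s_(k+1) − s_k = -2/(k**2 + 5*k + 6) = t_k.

s_k = -k/(k + 2)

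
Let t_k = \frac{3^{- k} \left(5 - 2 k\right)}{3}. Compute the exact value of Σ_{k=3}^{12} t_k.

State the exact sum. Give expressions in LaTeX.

The ratio is (2*k - 3)/(3*(2*k - 5)).
So A=1/3 and B=1, with C=k - 5/2.
Set up (1/3)·f(k+1) − (1)·f(k) − (k - 5/2) = 0.
From deg A=0, deg B=0, deg C=1: d=1.
Solve for f: f(k) = -3*(k - 2)/2 (degree 1 ≤ 1).
Then R = B(k−1)f/C = -3*(k - 2)/(2*k - 5), so s_k = R(k)·t_k = (k - 2)/3**k.
s_(k+1) − s_k = (5 - 2*k)/(3*3**k) = t_k.
Telescoping: Σ = s_(13) − s_(3) = 11/1594323 − (1/27) = -59038/1594323.

Σ = -59038/1594323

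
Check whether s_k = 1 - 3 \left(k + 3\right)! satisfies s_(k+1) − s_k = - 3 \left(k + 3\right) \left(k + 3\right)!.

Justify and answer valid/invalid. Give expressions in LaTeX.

s_(k+1) = 1 - 3*factorial(k + 4)
s_(k+1) − s_k = -3*(k + 3)*factorial(k + 3)
(s_(k+1) − s_k) − t_k = 0

valid; difference matches t_k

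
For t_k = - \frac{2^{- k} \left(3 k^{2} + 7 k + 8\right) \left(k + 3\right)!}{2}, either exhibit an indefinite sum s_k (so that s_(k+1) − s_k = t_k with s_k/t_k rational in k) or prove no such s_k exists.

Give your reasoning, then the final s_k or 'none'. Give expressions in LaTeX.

s_k = - 2^{- k} \left(3 k - 2\right) \left(k + 3\right)!

r(k) = (k + 4)*(7*k + 3*(k + 1)**2 + 15)/(2*(3*k**2 + 7*k + 8)) after simplifying.
A = k/2 + 2, B = 1, C = k**2 + 7*k/3 + 8/3.
Key eq: (k/2 + 2)·f(k+1) = (1)·f(k) + (k**2 + 7*k/3 + 8/3).
Degrees (1,0,2) ⇒ d ≤ 1.
A polynomial solution: f(k) = 2*(3*k - 2)/3.
So s_k = (B(k−1)f/C)·t_k = (2*(3*k - 2)/(3*k**2 + 7*k + 8))·t_k = -(3*k - 2)*factorial(k + 3)/2**k.
Δs = -(3*k**2 + 7*k + 8)*factorial(k + 3)/(2*2**k), as required.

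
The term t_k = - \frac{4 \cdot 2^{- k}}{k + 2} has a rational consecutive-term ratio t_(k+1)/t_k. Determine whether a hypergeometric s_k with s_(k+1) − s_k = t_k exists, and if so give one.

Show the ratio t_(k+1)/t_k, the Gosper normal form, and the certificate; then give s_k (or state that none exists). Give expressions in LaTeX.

none — t_k is not Gosper-summable

Step 1: r(k) = (k + 2)/(2*(k + 3)).
So A=k/2 + 1 and B=k + 3, with C=1.
Key eq: (k/2 + 1)·f(k+1) = (k + 2)·f(k) + (1).
Bound: deg f ≤ -1.
d = -1 < 0 ⇒ no nonzero polynomial f; not summable.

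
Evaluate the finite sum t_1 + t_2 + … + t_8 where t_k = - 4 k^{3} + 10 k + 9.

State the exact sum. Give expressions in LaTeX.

t_(k+1)/t_k = (10*k - 4*(k + 1)**3 + 19)/(-4*k**3 + 10*k + 9).
Factor: A=1; B=1; C=k**3 - 5*k/2 - 9/4.
f must satisfy (1)·f(k+1) − (1)·f(k) = k**3 - 5*k/2 - 9/4.
d = 4 from the (0,0,3) case.
A polynomial solution: f(k) = k*(k**3 - 2*k**2 - 4*k - 4)/4.
Get s_k = R·t_k = k*(-k**3 + 2*k**2 + 4*k + 4) with R(k) = B(k−1)f(k)/C(k) = k*(k**3 - 2*k**2 - 4*k - 4)/(4*k**3 - 10*k - 9).
Verify: -4*k**3 + 10*k + 9 matches t_k.
Sum = s_(9) − s_(1); s_(9) = -4743, s_(1) = 9 ⇒ -4752.

Σ = -4752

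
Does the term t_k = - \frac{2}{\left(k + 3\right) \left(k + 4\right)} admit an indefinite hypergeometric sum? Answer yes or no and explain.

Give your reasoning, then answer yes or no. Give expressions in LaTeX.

r(k) = (k + 3)/(k + 5) after simplifying.
So A=k + 3 and B=k + 5, with C=1.
Need (k + 3)·f(k+1) − (k + 4)·f(k) = 1.
Bound: deg f ≤ 1.
Match coefficients ⇒ f(k) = k/3.
Certificate R = B(k−1)f/C = k*(k + 4)/3 gives s_k = -2*k/(3*k + 9).
Check: Δs_k = -2/(k**2 + 7*k + 12). ✓

Yes. s_k = - \frac{2 k}{3 k + 9}.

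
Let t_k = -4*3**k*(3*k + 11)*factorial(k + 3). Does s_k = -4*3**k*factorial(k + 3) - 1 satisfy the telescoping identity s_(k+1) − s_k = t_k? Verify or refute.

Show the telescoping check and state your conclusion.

Valid — Δs_k = t_k.

s_(k+1) = -4*3**(k + 1)*factorial(k + 4) - 1
s_(k+1) − s_k = -4*3**k*(3*k + 11)*factorial(k + 3)
(s_(k+1) − s_k) − t_k = 0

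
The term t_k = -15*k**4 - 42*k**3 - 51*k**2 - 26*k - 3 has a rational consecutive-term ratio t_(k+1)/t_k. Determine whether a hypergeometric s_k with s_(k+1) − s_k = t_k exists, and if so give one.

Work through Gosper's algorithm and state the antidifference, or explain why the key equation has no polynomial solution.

Step 1: r(k) = (15*k**4 + 102*k**3 + 267*k**2 + 314*k + 137)/(15*k**4 + 42*k**3 + 51*k**2 + 26*k + 3).
Factor: A=1; B=1; C=k**4 + 14*k**3/5 + 17*k**2/5 + 26*k/15 + 1/5.
Need (1)·f(k+1) − (1)·f(k) = k**4 + 14*k**3/5 + 17*k**2/5 + 26*k/15 + 1/5.
d = 5 from the (0,0,4) case.
Solve for f: f(k) = k*(3*k**2 - 2)*(k**2 + k + 1)/15 (degree 5 ≤ 5).
Get s_k = R·t_k = k*(-3*k**4 - 3*k**3 - k**2 + 2*k + 2) with R(k) = B(k−1)f(k)/C(k) = k*(3*k**2 - 2)*(k**2 + k + 1)/(15*k**4 + 42*k**3 + 51*k**2 + 26*k + 3).
Check: Δs_k = -15*k**4 - 42*k**3 - 51*k**2 - 26*k - 3. ✓

s_k = k*(-3*k**4 - 3*k**3 - k**2 + 2*k + 2)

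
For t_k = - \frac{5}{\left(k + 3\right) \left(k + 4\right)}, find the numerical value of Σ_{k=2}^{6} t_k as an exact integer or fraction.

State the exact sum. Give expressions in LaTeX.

Σ = -1/2

Ratio r(k) = (k + 3)/(k + 5).
Normal form (A,B,C) = (k + 3, k + 5, 1).
f must satisfy (k + 3)·f(k+1) − (k + 4)·f(k) = 1.
Bound: deg f ≤ 1.
Match coefficients ⇒ f(k) = k/3.
Then R = B(k−1)f/C = k*(k + 4)/3, so s_k = R(k)·t_k = -5*k/(3*k + 9).
s_(k+1) − s_k = -5/(k**2 + 7*k + 12) = t_k.
Sum = s_(7) − s_(2); s_(7) = -7/6, s_(2) = -2/3 ⇒ -1/2.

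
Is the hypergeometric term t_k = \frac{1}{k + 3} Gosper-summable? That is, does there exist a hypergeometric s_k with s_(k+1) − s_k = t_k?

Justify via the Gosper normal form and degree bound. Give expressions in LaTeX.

r(k) = (k + 3)/(k + 4) after simplifying.
Gosper form: A/B · C(k+1)/C(k) with A=k + 3, B=k + 4, C=1.
Set up (k + 3)·f(k+1) − (k + 3)·f(k) − (1) = 0.
Degrees (1,1,0) ⇒ d ≤ 0.
Write f(k) = c0. Then LHS − RHS = -1, requiring -1 = 0: contradictory. No certificate.

No; the coefficient equations for f are inconsistent.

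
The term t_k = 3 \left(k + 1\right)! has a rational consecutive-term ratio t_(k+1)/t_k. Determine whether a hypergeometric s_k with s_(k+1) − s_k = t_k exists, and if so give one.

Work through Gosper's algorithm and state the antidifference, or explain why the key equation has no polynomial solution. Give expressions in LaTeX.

no hypergeometric antidifference exists

r(k) = k + 2 after simplifying.
Factor: A=k + 2; B=1; C=1.
Set up (k + 2)·f(k+1) − (1)·f(k) − (1) = 0.
deg f ≤ -1 (via 1,0,0).
Negative degree bound (-1): no f exists, t_k not Gosper-summable.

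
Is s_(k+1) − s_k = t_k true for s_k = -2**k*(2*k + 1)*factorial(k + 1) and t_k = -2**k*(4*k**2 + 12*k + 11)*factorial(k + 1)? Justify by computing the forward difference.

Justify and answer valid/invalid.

Valid — Δs_k = t_k.

s_(k+1) = -2**(k + 1)*(2*k + 3)*factorial(k + 2)
s_(k+1) − s_k = -2**k*(4*k**2 + 12*k + 11)*factorial(k + 1)
(s_(k+1) − s_k) − t_k = 0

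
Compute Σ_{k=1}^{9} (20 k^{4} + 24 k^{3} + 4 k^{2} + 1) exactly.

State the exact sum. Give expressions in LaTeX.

The ratio is (20*k**4 + 104*k**3 + 196*k**2 + 160*k + 49)/(20*k**4 + 24*k**3 + 4*k**2 + 1).
So A=1 and B=1, with C=k**4 + 6*k**3/5 + k**2/5 + 1/20.
f must satisfy (1)·f(k+1) − (1)·f(k) = k**4 + 6*k**3/5 + k**2/5 + 1/20.
d = 5 from the (0,0,4) case.
Match coefficients ⇒ f(k) = k*(4*k**4 - 4*k**3 - 4*k**2 + 4*k + 1)/20.
R(k) = B(k−1)·f(k)/C(k) = k*(4*k**4 - 4*k**3 - 4*k**2 + 4*k + 1)/(20*k**4 + 24*k**3 + 4*k**2 + 1); s_k = R·t_k = k*(4*k**4 - 4*k**3 - 4*k**2 + 4*k + 1).
Δs = 20*k**4 + 24*k**3 + 4*k**2 + 1, as required.
Evaluate s at k=10 and k=1: 356410 and 1; difference 356409.

Σ = 356409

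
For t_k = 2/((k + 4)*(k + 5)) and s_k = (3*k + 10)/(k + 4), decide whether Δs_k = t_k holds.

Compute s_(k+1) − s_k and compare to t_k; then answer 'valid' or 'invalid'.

Valid — Δs_k = t_k.

s_(k+1) = (3*k + 13)/(k + 5)
s_(k+1) − s_k = 2/(k**2 + 9*k + 20)
(s_(k+1) − s_k) − t_k = 0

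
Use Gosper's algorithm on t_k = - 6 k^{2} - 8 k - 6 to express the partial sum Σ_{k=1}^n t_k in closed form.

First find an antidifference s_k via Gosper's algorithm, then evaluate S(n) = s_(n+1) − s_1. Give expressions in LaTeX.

S(n) = n \left(- 2 n^{2} - 7 n - 11\right)

The ratio is (3*k**2 + 10*k + 10)/(3*k**2 + 4*k + 3).
A = 1, B = 1, C = k**2 + 4*k/3 + 1.
f must satisfy (1)·f(k+1) − (1)·f(k) = k**2 + 4*k/3 + 1.
deg f ≤ 3 (via 0,0,2).
Solving with deg f ≤ 3: f(k) = k*(2*k**2 + k + 3)/6.
Get s_k = R·t_k = k*(-2*k**2 - k - 3) with R(k) = B(k−1)f(k)/C(k) = k*(2*k**2 + k + 3)/(2*(3*k**2 + 4*k + 3)).
Check: Δs_k = -6*k**2 - 8*k - 6. ✓
Σ_(k=1)^n t_k = s_(n+1) − s_(1) = (-2*n**3 - 7*n**2 - 11*n - 6) − (-6), i.e. n*(-2*n**2 - 7*n - 11).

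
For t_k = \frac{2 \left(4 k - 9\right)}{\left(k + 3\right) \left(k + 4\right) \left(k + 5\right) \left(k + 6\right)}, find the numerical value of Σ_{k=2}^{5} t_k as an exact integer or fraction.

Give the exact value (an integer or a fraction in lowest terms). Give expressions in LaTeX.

The ratio is (k + 3)*(4*k - 5)/((k + 7)*(4*k - 9)).
Normal form (A,B,C) = (k + 3, k + 7, k - 9/4).
Set up (k + 3)·f(k+1) − (k + 6)·f(k) − (k - 9/4) = 0.
Degrees (1,1,1) ⇒ d ≤ 3.
Coefficient equations give f(k) = -k*(k**2 + 12*k + 167)/240.
So s_k = (B(k−1)f/C)·t_k = (-k*(k + 6)*(k**2 + 12*k + 167)/(60*(4*k - 9)))·t_k = k*(-k**2 - 12*k - 167)/(30*(k + 3)*(k + 4)*(k + 5)).
Check: Δs_k = 2*(4*k - 9)/(k**4 + 18*k**3 + 119*k**2 + 342*k + 360). ✓
Evaluate s at k=6 and k=2: -1/18 and -13/210; difference 2/315.

Σ = 2/315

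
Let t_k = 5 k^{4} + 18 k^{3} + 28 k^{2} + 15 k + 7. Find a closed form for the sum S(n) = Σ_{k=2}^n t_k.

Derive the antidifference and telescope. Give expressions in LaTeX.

t_(k+1)/t_k = (5*k**4 + 38*k**3 + 112*k**2 + 145*k + 73)/(5*k**4 + 18*k**3 + 28*k**2 + 15*k + 7).
So A=1 and B=1, with C=k**4 + 18*k**3/5 + 28*k**2/5 + 3*k + 7/5.
Key eq: (1)·f(k+1) = (1)·f(k) + (k**4 + 18*k**3/5 + 28*k**2/5 + 3*k + 7/5).
Degrees (0,0,4) ⇒ d ≤ 5.
Match coefficients ⇒ f(k) = k*(k**4 + 2*k**3 + 2*k**2 - 2*k + 4)/5.
Get s_k = R·t_k = k*(k**4 + 2*k**3 + 2*k**2 - 2*k + 4) with R(k) = B(k−1)f(k)/C(k) = k*(k**4 + 2*k**3 + 2*k**2 - 2*k + 4)/(5*k**4 + 18*k**3 + 28*k**2 + 15*k + 7).
s_(k+1) − s_k = 5*k**4 + 18*k**3 + 28*k**2 + 15*k + 7 = t_k.
Evaluate: s_(n+1) = n**5 + 7*n**4 + 20*n**3 + 26*n**2 + 19*n + 7; subtract s_(2) = 80 ⇒ S(n) = n**5 + 7*n**4 + 20*n**3 + 26*n**2 + 19*n - 73.

S(n) = n^{5} + 7 n^{4} + 20 n^{3} + 26 n^{2} + 19 n - 73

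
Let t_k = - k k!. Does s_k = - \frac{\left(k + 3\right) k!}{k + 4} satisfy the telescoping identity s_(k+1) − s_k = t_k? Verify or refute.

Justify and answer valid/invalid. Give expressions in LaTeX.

s_(k+1) = -(k + 4)*factorial(k + 1)/(k + 5)
s_(k+1) − s_k = -(k**3 + 8*k**2 + 16*k + 1)*factorial(k)/((k + 4)*(k + 5))
(s_(k+1) − s_k) − t_k = (k**2 + 4*k - 1)*factorial(k)/((k + 4)*(k + 5))

Invalid: residual \frac{\left(k^{2} + 4 k - 1\right) k!}{\left(k + 4\right) \left(k + 5\right)} ≠ 0.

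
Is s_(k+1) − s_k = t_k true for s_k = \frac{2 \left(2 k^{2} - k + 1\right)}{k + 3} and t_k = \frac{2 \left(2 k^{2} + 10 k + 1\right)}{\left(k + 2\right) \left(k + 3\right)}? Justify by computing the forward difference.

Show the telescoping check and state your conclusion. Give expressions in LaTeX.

s_(k+1) = 2*(-k + 2*(k + 1)**2)/(k + 4)
s_(k+1) − s_k = 4*(k**2 + 7*k + 1)/(k**2 + 7*k + 12)
(s_(k+1) − s_k) − t_k = -22*k/(k**3 + 9*k**2 + 26*k + 24)

Invalid: residual - \frac{22 k}{k^{3} + 9 k^{2} + 26 k + 24} ≠ 0.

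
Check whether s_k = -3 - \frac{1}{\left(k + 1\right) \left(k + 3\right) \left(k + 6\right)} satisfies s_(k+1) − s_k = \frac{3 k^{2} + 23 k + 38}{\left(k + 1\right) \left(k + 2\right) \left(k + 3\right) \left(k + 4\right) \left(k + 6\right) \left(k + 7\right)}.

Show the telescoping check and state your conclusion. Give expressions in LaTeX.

s_(k+1) = -3 - 1/((k + 2)*(k + 4)*(k + 7))
s_(k+1) − s_k = (3*k**2 + 23*k + 38)/(k**6 + 23*k**5 + 207*k**4 + 925*k**3 + 2144*k**2 + 2412*k + 1008)
(s_(k+1) − s_k) − t_k = 0

valid; difference matches t_k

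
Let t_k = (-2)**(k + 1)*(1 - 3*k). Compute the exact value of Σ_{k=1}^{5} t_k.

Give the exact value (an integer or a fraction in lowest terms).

Σ = -640

Ratio r(k) = 2*(-3*k - 2)/(3*k - 1).
Normal form (A,B,C) = (-2, 1, k - 1/3).
Need (-2)·f(k+1) − (1)·f(k) = k - 1/3.
Degrees (0,0,1) ⇒ d ≤ 1.
Coefficient equations give f(k) = -(k - 1)/3.
Get s_k = R·t_k = (-2)**(k + 1)*(k - 1) with R(k) = B(k−1)f(k)/C(k) = -(k - 1)/(3*k - 1).
Δs = (-2)**(k + 1)*(1 - 3*k), as required.
Evaluate s at k=6 and k=1: -640 and 0; difference -640.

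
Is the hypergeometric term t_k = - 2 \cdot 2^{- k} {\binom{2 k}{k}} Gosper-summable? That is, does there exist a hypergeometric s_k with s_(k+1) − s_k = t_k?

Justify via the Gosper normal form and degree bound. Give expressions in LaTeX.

t_(k+1)/t_k = (2*k + 1)/(k + 1).
Take A(k)=2*k + 1, B(k)=k + 1, C(k)=1.
Need (2*k + 1)·f(k+1) − (k)·f(k) = 1.
Bound: deg f ≤ -1.
Bound -1 < 0, so the key equation has no polynomial solution.

No. Not Gosper-summable.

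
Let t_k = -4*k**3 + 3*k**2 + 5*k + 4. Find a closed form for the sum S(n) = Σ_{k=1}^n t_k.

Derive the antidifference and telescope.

Step 1: r(k) = (4*k**3 + 9*k**2 + k - 8)/(4*k**3 - 3*k**2 - 5*k - 4).
Take A(k)=1, B(k)=1, C(k)=k**3 - 3*k**2/4 - 5*k/4 - 1.
Solve (1)·f(k+1) − (1)·f(k) = k**3 - 3*k**2/4 - 5*k/4 - 1.
deg f ≤ 4 (via 0,0,3).
Match coefficients ⇒ f(k) = k*(k**3 - 3*k**2 - 2)/4.
R(k) = B(k−1)·f(k)/C(k) = k*(k**3 - 3*k**2 - 2)/(4*k**3 - 3*k**2 - 5*k - 4); s_k = R·t_k = k*(-k**3 + 3*k**2 + 2).
Check: Δs_k = -4*k**3 + 3*k**2 + 5*k + 4. ✓
Evaluate: s_(n+1) = -n**4 - n**3 + 3*n**2 + 7*n + 4; subtract s_(1) = 4 ⇒ S(n) = n*(-n**3 - n**2 + 3*n + 7).

S(n) = n*(-n**3 - n**2 + 3*n + 7)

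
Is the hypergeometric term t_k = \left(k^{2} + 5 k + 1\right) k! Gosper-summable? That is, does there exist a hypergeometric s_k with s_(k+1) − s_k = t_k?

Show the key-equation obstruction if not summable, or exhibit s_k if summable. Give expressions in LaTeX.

Yes. s_k = \left(k + 4\right) k!.

t_(k+1)/t_k = (k + 1)*(5*k + (k + 1)**2 + 6)/(k**2 + 5*k + 1).
A = k + 1, B = 1, C = k**2 + 5*k + 1.
f must satisfy (k + 1)·f(k+1) − (1)·f(k) = k**2 + 5*k + 1.
d = 1 from the (1,0,2) case.
Solve for f: f(k) = k + 4 (degree 1 ≤ 1).
So s_k = (B(k−1)f/C)·t_k = ((k + 4)/(k**2 + 5*k + 1))·t_k = (k + 4)*factorial(k).
Check: Δs_k = (k**2 + 5*k + 1)*factorial(k). ✓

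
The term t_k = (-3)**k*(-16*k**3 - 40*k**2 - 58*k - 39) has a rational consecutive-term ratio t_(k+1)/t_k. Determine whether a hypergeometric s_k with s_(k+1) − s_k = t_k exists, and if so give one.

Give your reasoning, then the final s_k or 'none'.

The ratio is 3*(-16*k**3 - 88*k**2 - 186*k - 153)/(16*k**3 + 40*k**2 + 58*k + 39).
Factor: A=-3; B=1; C=k**3 + 5*k**2/2 + 29*k/8 + 39/16.
Solve (-3)·f(k+1) − (1)·f(k) = k**3 + 5*k**2/2 + 29*k/8 + 39/16.
deg f ≤ 3 (via 0,0,3).
A polynomial solution: f(k) = -(4*k**3 + k**2 + 4*k + 3)/16.
R(k) = B(k−1)·f(k)/C(k) = -(4*k**3 + k**2 + 4*k + 3)/(16*k**3 + 40*k**2 + 58*k + 39); s_k = R·t_k = (-3)**k*(4*k**3 + k**2 + 4*k + 3).
Check: Δs_k = (-3)**k*(-16*k**3 - 40*k**2 - 58*k - 39). ✓

s_k = (-3)**k*(4*k**3 + k**2 + 4*k + 3)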